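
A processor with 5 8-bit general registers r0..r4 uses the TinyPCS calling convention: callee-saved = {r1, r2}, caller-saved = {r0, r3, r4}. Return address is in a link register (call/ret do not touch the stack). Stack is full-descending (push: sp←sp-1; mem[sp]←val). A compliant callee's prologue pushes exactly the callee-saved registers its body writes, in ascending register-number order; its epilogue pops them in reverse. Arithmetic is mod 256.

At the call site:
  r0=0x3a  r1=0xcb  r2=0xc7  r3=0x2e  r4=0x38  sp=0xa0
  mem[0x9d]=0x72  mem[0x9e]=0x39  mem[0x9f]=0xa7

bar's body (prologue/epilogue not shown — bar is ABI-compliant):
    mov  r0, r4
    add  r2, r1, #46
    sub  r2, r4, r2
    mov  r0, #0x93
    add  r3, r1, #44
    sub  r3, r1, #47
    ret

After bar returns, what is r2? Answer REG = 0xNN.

REG = 0xc7

prologue: push r2 → mem[0x9f]=0xc7, sp=0x9f
body[0] mov  r0, r4 → r0=0x38
body[1] add  r2, r1, #46 → r2=0xf9
body[2] sub  r2, r4, r2 → r2=0x3f
body[3] mov  r0, #0x93 → r0=0x93
body[4] add  r3, r1, #44 → r3=0xf7
body[5] sub  r3, r1, #47 → r3=0x9c
epilogue: pop r2=0xc7, sp=0xa0
r2 is callee-saved → restored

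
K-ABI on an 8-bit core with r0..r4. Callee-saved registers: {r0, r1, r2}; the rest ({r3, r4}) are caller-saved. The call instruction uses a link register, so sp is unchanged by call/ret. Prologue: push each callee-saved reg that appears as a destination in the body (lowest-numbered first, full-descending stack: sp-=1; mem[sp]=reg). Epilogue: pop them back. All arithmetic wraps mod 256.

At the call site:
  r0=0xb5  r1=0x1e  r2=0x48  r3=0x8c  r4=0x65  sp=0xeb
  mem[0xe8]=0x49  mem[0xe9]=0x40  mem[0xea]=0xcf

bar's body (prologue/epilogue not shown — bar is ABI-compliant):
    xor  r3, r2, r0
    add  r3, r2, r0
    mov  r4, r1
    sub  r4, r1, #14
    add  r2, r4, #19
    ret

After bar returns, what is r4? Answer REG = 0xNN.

REG = 0x10

prologue: push r2 -> mem[0xea]=0x48, sp=0xea
body[0] xor  r3, r2, r0 -> r3=0xfd
body[1] add  r3, r2, r0 -> r3=0xfd
body[2] mov  r4, r1 -> r4=0x1e
body[3] sub  r4, r1, #14 -> r4=0x10
body[4] add  r2, r4, #19 -> r2=0x23
epilogue: pop r2=0x48, sp=0xeb
r4 is caller-saved -> body value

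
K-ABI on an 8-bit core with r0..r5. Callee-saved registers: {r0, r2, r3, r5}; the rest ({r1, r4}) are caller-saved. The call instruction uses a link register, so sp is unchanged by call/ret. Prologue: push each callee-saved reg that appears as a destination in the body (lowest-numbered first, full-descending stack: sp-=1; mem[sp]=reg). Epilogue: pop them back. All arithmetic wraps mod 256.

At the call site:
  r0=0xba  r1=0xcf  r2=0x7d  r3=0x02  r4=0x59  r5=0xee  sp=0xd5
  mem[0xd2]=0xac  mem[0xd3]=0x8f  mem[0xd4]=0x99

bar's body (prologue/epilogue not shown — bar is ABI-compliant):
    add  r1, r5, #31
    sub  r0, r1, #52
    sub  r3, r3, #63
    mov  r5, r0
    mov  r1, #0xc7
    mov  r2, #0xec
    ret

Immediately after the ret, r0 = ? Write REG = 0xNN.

REG = 0xba

prologue: push r0 -> mem[0xd4]=0xba, sp=0xd4
prologue: push r2 -> mem[0xd3]=0x7d, sp=0xd3
prologue: push r3 -> mem[0xd2]=0x02, sp=0xd2
prologue: push r5 -> mem[0xd1]=0xee, sp=0xd1
body[0] add  r1, r5, #31 -> r1=0x0d
body[1] sub  r0, r1, #52 -> r0=0xd9
body[2] sub  r3, r3, #63 -> r3=0xc3
body[3] mov  r5, r0 -> r5=0xd9
body[4] mov  r1, #0xc7 -> r1=0xc7
body[5] mov  r2, #0xec -> r2=0xec
epilogue: pop r5=0xee, sp=0xd2
epilogue: pop r3=0x02, sp=0xd3
epilogue: pop r2=0x7d, sp=0xd4
epilogue: pop r0=0xba, sp=0xd5
r0 is callee-saved -> restored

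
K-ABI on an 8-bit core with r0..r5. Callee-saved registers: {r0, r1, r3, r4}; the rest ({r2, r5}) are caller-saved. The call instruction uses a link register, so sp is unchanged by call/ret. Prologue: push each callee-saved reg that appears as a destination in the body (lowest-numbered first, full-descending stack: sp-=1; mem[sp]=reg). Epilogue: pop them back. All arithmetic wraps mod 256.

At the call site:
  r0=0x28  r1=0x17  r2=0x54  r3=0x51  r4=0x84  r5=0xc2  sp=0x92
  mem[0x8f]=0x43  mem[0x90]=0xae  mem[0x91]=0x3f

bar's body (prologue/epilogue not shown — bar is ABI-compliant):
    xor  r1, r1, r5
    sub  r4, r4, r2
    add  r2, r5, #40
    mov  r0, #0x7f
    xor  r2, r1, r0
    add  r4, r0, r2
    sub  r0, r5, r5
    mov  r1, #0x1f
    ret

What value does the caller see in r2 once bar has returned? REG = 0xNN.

prologue: push r0 → mem[0x91]=0x28, sp=0x91
prologue: push r1 → mem[0x90]=0x17, sp=0x90
prologue: push r4 → mem[0x8f]=0x84, sp=0x8f
body[0] xor  r1, r1, r5 → r1=0xd5
body[1] sub  r4, r4, r2 → r4=0x30
body[2] add  r2, r5, #40 → r2=0xea
body[3] mov  r0, #0x7f → r0=0x7f
body[4] xor  r2, r1, r0 → r2=0xaa
body[5] add  r4, r0, r2 → r4=0x29
body[6] sub  r0, r5, r5 → r0=0x00
body[7] mov  r1, #0x1f → r1=0x1f
epilogue: pop r4=0x84, sp=0x90
epilogue: pop r1=0x17, sp=0x91
epilogue: pop r0=0x28, sp=0x92
r2 is caller-saved → body value

REG = 0xaa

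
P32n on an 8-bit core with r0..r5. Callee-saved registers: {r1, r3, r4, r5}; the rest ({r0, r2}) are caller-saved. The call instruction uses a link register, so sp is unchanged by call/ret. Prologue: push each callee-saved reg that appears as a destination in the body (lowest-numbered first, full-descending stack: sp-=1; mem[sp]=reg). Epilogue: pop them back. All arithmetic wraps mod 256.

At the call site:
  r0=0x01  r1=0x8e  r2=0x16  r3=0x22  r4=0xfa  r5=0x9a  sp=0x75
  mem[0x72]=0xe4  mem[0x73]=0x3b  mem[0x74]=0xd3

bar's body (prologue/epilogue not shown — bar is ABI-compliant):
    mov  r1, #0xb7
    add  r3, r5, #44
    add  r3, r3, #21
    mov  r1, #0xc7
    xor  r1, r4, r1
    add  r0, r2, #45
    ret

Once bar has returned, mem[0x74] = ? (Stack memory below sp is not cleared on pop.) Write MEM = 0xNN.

prologue: push r1 → mem[0x74]=0x8e, sp=0x74
prologue: push r3 → mem[0x73]=0x22, sp=0x73
body[0] mov  r1, #0xb7 → r1=0xb7
body[1] add  r3, r5, #44 → r3=0xc6
body[2] add  r3, r3, #21 → r3=0xdb
body[3] mov  r1, #0xc7 → r1=0xc7
body[4] xor  r1, r4, r1 → r1=0x3d
body[5] add  r0, r2, #45 → r0=0x43
epilogue: pop r3=0x22, sp=0x74
epilogue: pop r1=0x8e, sp=0x75
prologue pushed ['r1', 'r3'] at ['0x74', '0x73']

MEM = 0x8e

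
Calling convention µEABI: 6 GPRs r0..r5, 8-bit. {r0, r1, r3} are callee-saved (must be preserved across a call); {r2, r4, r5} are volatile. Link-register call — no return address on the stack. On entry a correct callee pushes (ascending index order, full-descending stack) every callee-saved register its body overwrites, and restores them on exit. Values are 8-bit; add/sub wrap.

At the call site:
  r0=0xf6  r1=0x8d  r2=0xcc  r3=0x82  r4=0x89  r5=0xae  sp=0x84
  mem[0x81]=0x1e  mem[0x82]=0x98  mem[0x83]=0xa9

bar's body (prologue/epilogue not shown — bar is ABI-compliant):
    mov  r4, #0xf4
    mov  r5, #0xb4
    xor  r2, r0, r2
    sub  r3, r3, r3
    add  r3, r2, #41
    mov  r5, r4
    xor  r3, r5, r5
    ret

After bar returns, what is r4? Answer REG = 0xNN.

REG = 0xf4

prologue: push r3 → mem[0x83]=0x82, sp=0x83
body[0] mov  r4, #0xf4 → r4=0xf4
body[1] mov  r5, #0xb4 → r5=0xb4
body[2] xor  r2, r0, r2 → r2=0x3a
body[3] sub  r3, r3, r3 → r3=0x00
body[4] add  r3, r2, #41 → r3=0x63
body[5] mov  r5, r4 → r5=0xf4
body[6] xor  r3, r5, r5 → r3=0x00
epilogue: pop r3=0x82, sp=0x84
r4 is caller-saved → body value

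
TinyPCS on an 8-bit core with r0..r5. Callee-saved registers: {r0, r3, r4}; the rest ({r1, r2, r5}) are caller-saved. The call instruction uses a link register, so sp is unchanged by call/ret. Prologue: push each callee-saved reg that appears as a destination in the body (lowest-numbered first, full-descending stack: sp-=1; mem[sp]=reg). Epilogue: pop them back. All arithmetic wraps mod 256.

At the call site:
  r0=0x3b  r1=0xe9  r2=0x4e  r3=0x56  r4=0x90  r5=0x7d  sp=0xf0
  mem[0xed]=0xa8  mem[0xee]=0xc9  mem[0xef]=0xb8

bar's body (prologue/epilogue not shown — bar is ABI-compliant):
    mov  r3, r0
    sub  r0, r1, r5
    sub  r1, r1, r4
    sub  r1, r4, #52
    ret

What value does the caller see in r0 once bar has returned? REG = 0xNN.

prologue: push r0 → mem[0xef]=0x3b, sp=0xef
prologue: push r3 → mem[0xee]=0x56, sp=0xee
body[0] mov  r3, r0 → r3=0x3b
body[1] sub  r0, r1, r5 → r0=0x6c
body[2] sub  r1, r1, r4 → r1=0x59
body[3] sub  r1, r4, #52 → r1=0x5c
epilogue: pop r3=0x56, sp=0xef
epilogue: pop r0=0x3b, sp=0xf0
r0 is callee-saved → restored

REG = 0x3b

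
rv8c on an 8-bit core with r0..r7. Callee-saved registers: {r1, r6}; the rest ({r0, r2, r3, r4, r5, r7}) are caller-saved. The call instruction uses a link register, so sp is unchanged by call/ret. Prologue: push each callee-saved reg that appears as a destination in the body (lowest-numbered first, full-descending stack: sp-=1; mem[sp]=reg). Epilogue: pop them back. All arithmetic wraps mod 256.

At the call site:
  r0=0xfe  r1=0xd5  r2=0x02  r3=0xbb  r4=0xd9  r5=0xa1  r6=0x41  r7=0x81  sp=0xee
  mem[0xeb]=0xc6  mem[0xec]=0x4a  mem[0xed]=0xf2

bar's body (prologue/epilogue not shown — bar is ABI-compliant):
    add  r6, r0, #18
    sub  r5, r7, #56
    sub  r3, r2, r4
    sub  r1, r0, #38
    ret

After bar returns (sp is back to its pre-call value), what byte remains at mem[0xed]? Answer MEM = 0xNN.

prologue: push r1 -> mem[0xed]=0xd5, sp=0xed
prologue: push r6 -> mem[0xec]=0x41, sp=0xec
body[0] add  r6, r0, #18 -> r6=0x10
body[1] sub  r5, r7, #56 -> r5=0x49
body[2] sub  r3, r2, r4 -> r3=0x29
body[3] sub  r1, r0, #38 -> r1=0xd8
epilogue: pop r6=0x41, sp=0xed
epilogue: pop r1=0xd5, sp=0xee
prologue pushed ['r1', 'r6'] at ['0xed', '0xec']

MEM = 0xd5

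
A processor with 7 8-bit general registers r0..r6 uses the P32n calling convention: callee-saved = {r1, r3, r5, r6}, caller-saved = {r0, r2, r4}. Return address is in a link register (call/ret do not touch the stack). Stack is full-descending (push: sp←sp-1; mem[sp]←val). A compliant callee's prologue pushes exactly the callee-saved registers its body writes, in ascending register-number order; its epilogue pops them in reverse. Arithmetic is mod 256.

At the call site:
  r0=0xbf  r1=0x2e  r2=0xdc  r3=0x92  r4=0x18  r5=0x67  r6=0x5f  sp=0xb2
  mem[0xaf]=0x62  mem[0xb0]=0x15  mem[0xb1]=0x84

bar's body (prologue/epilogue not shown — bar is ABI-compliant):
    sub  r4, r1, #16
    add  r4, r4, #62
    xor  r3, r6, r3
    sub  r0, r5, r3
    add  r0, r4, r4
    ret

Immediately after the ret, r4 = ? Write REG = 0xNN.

prologue: push r3 → mem[0xb1]=0x92, sp=0xb1
body[0] sub  r4, r1, #16 → r4=0x1e
body[1] add  r4, r4, #62 → r4=0x5c
body[2] xor  r3, r6, r3 → r3=0xcd
body[3] sub  r0, r5, r3 → r0=0x9a
body[4] add  r0, r4, r4 → r0=0xb8
epilogue: pop r3=0x92, sp=0xb2
r4 is caller-saved → body value

REG = 0x5c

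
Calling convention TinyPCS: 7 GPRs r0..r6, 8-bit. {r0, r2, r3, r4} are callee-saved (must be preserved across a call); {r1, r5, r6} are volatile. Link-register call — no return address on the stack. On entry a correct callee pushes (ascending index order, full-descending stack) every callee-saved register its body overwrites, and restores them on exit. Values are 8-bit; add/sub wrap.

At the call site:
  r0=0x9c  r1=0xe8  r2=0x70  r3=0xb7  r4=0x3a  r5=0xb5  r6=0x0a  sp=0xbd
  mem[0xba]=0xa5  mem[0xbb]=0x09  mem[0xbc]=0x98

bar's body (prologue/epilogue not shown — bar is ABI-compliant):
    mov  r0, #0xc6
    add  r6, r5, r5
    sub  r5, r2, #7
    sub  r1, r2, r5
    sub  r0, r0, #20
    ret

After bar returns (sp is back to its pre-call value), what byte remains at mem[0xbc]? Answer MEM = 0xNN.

MEM = 0x9c

prologue: push r0 -> mem[0xbc]=0x9c, sp=0xbc
body[0] mov  r0, #0xc6 -> r0=0xc6
body[1] add  r6, r5, r5 -> r6=0x6a
body[2] sub  r5, r2, #7 -> r5=0x69
body[3] sub  r1, r2, r5 -> r1=0x07
body[4] sub  r0, r0, #20 -> r0=0xb2
epilogue: pop r0=0x9c, sp=0xbd
prologue pushed ['r0'] at ['0xbc']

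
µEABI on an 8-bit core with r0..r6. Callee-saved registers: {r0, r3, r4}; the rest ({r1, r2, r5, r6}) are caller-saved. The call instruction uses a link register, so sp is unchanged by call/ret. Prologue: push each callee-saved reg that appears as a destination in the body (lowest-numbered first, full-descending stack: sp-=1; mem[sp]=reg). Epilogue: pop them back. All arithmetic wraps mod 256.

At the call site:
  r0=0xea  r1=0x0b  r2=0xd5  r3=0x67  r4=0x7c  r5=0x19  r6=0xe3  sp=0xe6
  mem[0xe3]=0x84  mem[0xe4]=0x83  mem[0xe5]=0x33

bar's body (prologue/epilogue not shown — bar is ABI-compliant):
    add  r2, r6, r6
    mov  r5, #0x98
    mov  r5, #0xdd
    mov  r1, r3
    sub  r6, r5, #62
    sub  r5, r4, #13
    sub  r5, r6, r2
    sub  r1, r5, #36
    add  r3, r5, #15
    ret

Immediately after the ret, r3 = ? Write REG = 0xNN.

prologue: push r3 → mem[0xe5]=0x67, sp=0xe5
body[0] add  r2, r6, r6 → r2=0xc6
body[1] mov  r5, #0x98 → r5=0x98
body[2] mov  r5, #0xdd → r5=0xdd
body[3] mov  r1, r3 → r1=0x67
body[4] sub  r6, r5, #62 → r6=0x9f
body[5] sub  r5, r4, #13 → r5=0x6f
body[6] sub  r5, r6, r2 → r5=0xd9
body[7] sub  r1, r5, #36 → r1=0xb5
body[8] add  r3, r5, #15 → r3=0xe8
epilogue: pop r3=0x67, sp=0xe6
r3 is callee-saved → restored

REG = 0x67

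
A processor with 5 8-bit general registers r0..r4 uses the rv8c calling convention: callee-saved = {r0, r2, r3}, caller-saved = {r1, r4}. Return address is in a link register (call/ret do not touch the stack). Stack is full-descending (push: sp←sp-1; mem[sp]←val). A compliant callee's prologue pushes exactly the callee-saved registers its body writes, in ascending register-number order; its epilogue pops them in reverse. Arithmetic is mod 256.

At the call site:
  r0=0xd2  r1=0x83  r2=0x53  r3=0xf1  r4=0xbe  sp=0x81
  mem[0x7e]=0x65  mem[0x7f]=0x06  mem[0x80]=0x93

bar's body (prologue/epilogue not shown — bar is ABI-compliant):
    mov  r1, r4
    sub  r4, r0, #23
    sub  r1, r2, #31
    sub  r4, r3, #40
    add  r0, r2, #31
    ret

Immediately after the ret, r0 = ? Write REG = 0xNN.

REG = 0xd2

prologue: push r0 -> mem[0x80]=0xd2, sp=0x80
body[0] mov  r1, r4 -> r1=0xbe
body[1] sub  r4, r0, #23 -> r4=0xbb
body[2] sub  r1, r2, #31 -> r1=0x34
body[3] sub  r4, r3, #40 -> r4=0xc9
body[4] add  r0, r2, #31 -> r0=0x72
epilogue: pop r0=0xd2, sp=0x81
r0 is callee-saved -> restored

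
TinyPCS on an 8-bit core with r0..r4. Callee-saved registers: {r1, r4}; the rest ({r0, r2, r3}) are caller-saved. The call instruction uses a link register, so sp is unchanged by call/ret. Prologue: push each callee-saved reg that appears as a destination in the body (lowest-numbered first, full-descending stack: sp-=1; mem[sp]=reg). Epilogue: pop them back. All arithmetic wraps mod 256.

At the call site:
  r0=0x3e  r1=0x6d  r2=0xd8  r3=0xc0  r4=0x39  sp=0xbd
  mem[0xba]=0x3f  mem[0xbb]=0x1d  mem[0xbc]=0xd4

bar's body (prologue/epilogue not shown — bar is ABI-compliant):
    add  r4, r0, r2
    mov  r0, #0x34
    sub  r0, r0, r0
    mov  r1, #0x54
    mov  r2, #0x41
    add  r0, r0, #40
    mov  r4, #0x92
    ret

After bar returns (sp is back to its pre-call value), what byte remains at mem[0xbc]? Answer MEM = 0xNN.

prologue: push r1 -> mem[0xbc]=0x6d, sp=0xbc
prologue: push r4 -> mem[0xbb]=0x39, sp=0xbb
body[0] add  r4, r0, r2 -> r4=0x16
body[1] mov  r0, #0x34 -> r0=0x34
body[2] sub  r0, r0, r0 -> r0=0x00
body[3] mov  r1, #0x54 -> r1=0x54
body[4] mov  r2, #0x41 -> r2=0x41
body[5] add  r0, r0, #40 -> r0=0x28
body[6] mov  r4, #0x92 -> r4=0x92
epilogue: pop r4=0x39, sp=0xbc
epilogue: pop r1=0x6d, sp=0xbd
prologue pushed ['r1', 'r4'] at ['0xbc', '0xbb']

MEM = 0x6d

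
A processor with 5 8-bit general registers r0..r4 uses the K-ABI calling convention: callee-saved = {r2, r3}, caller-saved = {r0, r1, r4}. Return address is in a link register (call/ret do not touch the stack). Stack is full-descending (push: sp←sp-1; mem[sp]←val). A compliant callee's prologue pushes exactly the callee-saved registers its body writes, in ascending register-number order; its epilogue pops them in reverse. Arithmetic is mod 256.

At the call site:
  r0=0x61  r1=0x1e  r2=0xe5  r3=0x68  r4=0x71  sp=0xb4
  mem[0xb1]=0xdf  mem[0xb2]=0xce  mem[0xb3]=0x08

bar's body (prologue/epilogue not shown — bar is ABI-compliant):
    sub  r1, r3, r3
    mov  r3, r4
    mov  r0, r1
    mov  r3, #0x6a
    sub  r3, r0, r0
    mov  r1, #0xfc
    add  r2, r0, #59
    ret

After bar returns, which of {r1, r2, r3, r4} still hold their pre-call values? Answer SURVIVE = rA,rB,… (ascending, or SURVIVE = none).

SURVIVE = r2,r3,r4

prologue: push r2 → mem[0xb3]=0xe5, sp=0xb3
prologue: push r3 → mem[0xb2]=0x68, sp=0xb2
body[0] sub  r1, r3, r3 → r1=0x00
body[1] mov  r3, r4 → r3=0x71
body[2] mov  r0, r1 → r0=0x00
body[3] mov  r3, #0x6a → r3=0x6a
body[4] sub  r3, r0, r0 → r3=0x00
body[5] mov  r1, #0xfc → r1=0xfc
body[6] add  r2, r0, #59 → r2=0x3b
epilogue: pop r3=0x68, sp=0xb3
epilogue: pop r2=0xe5, sp=0xb4
r1: caller-saved, written=True
r2: callee-saved, written=True
r3: callee-saved, written=True
r4: caller-saved, written=False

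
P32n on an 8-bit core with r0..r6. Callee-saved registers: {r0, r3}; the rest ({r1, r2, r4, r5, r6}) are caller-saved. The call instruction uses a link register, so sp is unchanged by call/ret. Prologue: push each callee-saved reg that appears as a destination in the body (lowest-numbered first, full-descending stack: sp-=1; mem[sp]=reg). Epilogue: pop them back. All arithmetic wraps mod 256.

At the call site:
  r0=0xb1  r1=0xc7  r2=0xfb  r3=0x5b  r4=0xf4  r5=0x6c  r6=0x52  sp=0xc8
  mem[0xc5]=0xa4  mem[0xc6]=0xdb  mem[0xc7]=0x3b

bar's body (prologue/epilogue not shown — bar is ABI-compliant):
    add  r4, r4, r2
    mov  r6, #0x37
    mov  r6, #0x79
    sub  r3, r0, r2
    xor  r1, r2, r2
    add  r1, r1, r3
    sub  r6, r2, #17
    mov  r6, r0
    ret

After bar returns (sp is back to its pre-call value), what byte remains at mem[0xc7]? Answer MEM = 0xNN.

MEM = 0x5b

prologue: push r3 → mem[0xc7]=0x5b, sp=0xc7
body[0] add  r4, r4, r2 → r4=0xef
body[1] mov  r6, #0x37 → r6=0x37
body[2] mov  r6, #0x79 → r6=0x79
body[3] sub  r3, r0, r2 → r3=0xb6
body[4] xor  r1, r2, r2 → r1=0x00
body[5] add  r1, r1, r3 → r1=0xb6
body[6] sub  r6, r2, #17 → r6=0xea
body[7] mov  r6, r0 → r6=0xb1
epilogue: pop r3=0x5b, sp=0xc8
prologue pushed ['r3'] at ['0xc7']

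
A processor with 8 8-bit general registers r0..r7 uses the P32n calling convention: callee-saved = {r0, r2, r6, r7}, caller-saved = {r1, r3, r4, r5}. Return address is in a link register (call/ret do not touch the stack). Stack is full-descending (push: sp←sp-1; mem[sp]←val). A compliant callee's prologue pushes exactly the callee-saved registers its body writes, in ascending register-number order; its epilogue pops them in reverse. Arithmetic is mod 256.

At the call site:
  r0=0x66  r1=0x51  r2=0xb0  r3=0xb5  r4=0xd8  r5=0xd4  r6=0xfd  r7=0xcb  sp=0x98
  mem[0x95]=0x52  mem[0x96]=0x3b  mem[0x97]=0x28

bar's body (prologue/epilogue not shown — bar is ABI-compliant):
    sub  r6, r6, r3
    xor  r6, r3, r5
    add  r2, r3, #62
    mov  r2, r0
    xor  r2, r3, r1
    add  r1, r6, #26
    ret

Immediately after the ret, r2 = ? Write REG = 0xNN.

prologue: push r2 → mem[0x97]=0xb0, sp=0x97
prologue: push r6 → mem[0x96]=0xfd, sp=0x96
body[0] sub  r6, r6, r3 → r6=0x48
body[1] xor  r6, r3, r5 → r6=0x61
body[2] add  r2, r3, #62 → r2=0xf3
body[3] mov  r2, r0 → r2=0x66
body[4] xor  r2, r3, r1 → r2=0xe4
body[5] add  r1, r6, #26 → r1=0x7b
epilogue: pop r6=0xfd, sp=0x97
epilogue: pop r2=0xb0, sp=0x98
r2 is callee-saved → restored

REG = 0xb0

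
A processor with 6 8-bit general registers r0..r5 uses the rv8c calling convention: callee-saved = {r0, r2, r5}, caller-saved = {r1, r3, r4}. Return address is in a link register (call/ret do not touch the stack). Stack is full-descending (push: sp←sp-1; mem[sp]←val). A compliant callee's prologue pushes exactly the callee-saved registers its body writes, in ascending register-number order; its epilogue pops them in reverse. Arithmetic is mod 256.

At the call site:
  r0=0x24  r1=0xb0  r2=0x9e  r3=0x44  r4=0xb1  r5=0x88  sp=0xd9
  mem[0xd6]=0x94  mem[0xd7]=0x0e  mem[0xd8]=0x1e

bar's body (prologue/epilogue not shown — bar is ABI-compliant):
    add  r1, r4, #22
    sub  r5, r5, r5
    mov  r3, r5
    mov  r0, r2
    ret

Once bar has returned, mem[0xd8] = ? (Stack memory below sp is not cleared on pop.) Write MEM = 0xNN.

prologue: push r0 → mem[0xd8]=0x24, sp=0xd8
prologue: push r5 → mem[0xd7]=0x88, sp=0xd7
body[0] add  r1, r4, #22 → r1=0xc7
body[1] sub  r5, r5, r5 → r5=0x00
body[2] mov  r3, r5 → r3=0x00
body[3] mov  r0, r2 → r0=0x9e
epilogue: pop r5=0x88, sp=0xd8
epilogue: pop r0=0x24, sp=0xd9
prologue pushed ['r0', 'r5'] at ['0xd8', '0xd7']

MEM = 0x24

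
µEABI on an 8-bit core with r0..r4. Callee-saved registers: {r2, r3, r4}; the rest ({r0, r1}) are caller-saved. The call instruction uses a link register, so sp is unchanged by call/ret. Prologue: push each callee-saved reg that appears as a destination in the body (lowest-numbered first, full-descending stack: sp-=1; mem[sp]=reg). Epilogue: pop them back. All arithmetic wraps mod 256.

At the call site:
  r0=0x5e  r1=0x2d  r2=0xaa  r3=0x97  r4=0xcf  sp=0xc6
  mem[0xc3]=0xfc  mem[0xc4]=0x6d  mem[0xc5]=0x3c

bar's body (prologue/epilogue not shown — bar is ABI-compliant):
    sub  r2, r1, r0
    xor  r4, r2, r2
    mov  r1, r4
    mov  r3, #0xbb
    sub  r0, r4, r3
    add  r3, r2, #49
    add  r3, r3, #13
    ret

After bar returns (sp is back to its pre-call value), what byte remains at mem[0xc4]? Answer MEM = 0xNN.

prologue: push r2 → mem[0xc5]=0xaa, sp=0xc5
prologue: push r3 → mem[0xc4]=0x97, sp=0xc4
prologue: push r4 → mem[0xc3]=0xcf, sp=0xc3
body[0] sub  r2, r1, r0 → r2=0xcf
body[1] xor  r4, r2, r2 → r4=0x00
body[2] mov  r1, r4 → r1=0x00
body[3] mov  r3, #0xbb → r3=0xbb
body[4] sub  r0, r4, r3 → r0=0x45
body[5] add  r3, r2, #49 → r3=0x00
body[6] add  r3, r3, #13 → r3=0x0d
epilogue: pop r4=0xcf, sp=0xc4
epilogue: pop r3=0x97, sp=0xc5
epilogue: pop r2=0xaa, sp=0xc6
prologue pushed ['r2', 'r3', 'r4'] at ['0xc5', '0xc4', '0xc3']

MEM = 0x97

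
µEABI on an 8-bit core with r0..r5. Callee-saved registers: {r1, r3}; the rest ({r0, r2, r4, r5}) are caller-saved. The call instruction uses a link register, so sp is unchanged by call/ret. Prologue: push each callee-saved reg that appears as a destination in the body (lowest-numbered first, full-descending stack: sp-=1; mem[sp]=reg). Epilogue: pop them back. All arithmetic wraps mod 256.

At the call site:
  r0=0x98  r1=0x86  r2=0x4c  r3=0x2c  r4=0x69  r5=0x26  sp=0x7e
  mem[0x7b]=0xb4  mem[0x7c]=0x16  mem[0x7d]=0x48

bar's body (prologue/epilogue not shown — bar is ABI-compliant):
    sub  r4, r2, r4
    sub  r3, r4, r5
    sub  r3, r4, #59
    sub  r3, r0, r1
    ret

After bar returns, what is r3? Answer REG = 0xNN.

REG = 0x2c

prologue: push r3 → mem[0x7d]=0x2c, sp=0x7d
body[0] sub  r4, r2, r4 → r4=0xe3
body[1] sub  r3, r4, r5 → r3=0xbd
body[2] sub  r3, r4, #59 → r3=0xa8
body[3] sub  r3, r0, r1 → r3=0x12
epilogue: pop r3=0x2c, sp=0x7e
r3 is callee-saved → restored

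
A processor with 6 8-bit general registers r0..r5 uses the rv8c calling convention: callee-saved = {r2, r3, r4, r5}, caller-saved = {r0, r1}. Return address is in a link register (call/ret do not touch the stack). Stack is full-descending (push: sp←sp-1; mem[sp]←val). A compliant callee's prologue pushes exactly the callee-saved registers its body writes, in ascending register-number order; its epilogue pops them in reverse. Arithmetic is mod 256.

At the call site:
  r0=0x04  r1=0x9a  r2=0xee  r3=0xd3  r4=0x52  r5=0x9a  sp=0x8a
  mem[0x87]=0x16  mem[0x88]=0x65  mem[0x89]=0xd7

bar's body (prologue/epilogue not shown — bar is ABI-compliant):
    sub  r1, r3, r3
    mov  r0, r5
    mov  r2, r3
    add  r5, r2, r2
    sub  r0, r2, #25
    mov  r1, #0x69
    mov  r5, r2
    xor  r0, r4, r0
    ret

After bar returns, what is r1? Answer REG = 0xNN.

REG = 0x69

prologue: push r2 → mem[0x89]=0xee, sp=0x89
prologue: push r5 → mem[0x88]=0x9a, sp=0x88
body[0] sub  r1, r3, r3 → r1=0x00
body[1] mov  r0, r5 → r0=0x9a
body[2] mov  r2, r3 → r2=0xd3
body[3] add  r5, r2, r2 → r5=0xa6
body[4] sub  r0, r2, #25 → r0=0xba
body[5] mov  r1, #0x69 → r1=0x69
body[6] mov  r5, r2 → r5=0xd3
body[7] xor  r0, r4, r0 → r0=0xe8
epilogue: pop r5=0x9a, sp=0x89
epilogue: pop r2=0xee, sp=0x8a
r1 is caller-saved → body value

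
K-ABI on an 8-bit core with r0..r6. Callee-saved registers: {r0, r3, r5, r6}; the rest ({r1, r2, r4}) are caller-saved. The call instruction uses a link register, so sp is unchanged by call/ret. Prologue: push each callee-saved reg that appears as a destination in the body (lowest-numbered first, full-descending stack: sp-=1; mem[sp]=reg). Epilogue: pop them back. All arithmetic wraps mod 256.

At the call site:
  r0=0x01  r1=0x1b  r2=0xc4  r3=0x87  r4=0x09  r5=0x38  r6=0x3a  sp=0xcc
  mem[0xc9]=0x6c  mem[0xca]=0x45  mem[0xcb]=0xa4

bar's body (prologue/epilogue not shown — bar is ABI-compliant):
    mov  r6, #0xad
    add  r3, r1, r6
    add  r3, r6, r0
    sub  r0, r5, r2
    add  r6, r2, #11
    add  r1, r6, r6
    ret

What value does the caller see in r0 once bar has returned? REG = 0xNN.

REG = 0x01

prologue: push r0 → mem[0xcb]=0x01, sp=0xcb
prologue: push r3 → mem[0xca]=0x87, sp=0xca
prologue: push r6 → mem[0xc9]=0x3a, sp=0xc9
body[0] mov  r6, #0xad → r6=0xad
body[1] add  r3, r1, r6 → r3=0xc8
body[2] add  r3, r6, r0 → r3=0xae
body[3] sub  r0, r5, r2 → r0=0x74
body[4] add  r6, r2, #11 → r6=0xcf
body[5] add  r1, r6, r6 → r1=0x9e
epilogue: pop r6=0x3a, sp=0xca
epilogue: pop r3=0x87, sp=0xcb
epilogue: pop r0=0x01, sp=0xcc
r0 is callee-saved → restored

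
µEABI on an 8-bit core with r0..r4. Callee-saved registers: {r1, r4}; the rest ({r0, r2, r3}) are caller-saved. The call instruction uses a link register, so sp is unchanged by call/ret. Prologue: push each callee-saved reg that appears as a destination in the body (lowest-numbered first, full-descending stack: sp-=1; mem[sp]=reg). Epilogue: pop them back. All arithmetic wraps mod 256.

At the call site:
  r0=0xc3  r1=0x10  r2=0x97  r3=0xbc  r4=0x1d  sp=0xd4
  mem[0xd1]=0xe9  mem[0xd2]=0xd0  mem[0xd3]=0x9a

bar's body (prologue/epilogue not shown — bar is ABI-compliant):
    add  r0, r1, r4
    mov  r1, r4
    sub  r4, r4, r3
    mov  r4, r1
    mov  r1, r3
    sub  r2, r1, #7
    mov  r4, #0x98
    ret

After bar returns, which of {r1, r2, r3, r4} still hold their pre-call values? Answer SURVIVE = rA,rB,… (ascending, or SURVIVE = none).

SURVIVE = r1,r3,r4

prologue: push r1 → mem[0xd3]=0x10, sp=0xd3
prologue: push r4 → mem[0xd2]=0x1d, sp=0xd2
body[0] add  r0, r1, r4 → r0=0x2d
body[1] mov  r1, r4 → r1=0x1d
body[2] sub  r4, r4, r3 → r4=0x61
body[3] mov  r4, r1 → r4=0x1d
body[4] mov  r1, r3 → r1=0xbc
body[5] sub  r2, r1, #7 → r2=0xb5
body[6] mov  r4, #0x98 → r4=0x98
epilogue: pop r4=0x1d, sp=0xd3
epilogue: pop r1=0x10, sp=0xd4
r1: callee-saved, written=True
r2: caller-saved, written=True
r3: caller-saved, written=False
r4: callee-saved, written=True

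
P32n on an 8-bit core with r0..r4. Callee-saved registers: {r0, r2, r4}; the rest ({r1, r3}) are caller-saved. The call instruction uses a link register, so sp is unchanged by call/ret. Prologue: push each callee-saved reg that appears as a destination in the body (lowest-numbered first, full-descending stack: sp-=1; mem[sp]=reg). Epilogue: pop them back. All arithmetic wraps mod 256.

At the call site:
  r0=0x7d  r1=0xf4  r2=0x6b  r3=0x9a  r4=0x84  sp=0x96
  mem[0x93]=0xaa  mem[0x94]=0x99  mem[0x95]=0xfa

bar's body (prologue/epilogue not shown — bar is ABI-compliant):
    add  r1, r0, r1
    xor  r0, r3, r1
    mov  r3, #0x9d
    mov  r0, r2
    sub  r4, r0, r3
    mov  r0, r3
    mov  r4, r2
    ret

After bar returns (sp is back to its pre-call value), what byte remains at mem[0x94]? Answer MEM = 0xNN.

prologue: push r0 -> mem[0x95]=0x7d, sp=0x95
prologue: push r4 -> mem[0x94]=0x84, sp=0x94
body[0] add  r1, r0, r1 -> r1=0x71
body[1] xor  r0, r3, r1 -> r0=0xeb
body[2] mov  r3, #0x9d -> r3=0x9d
body[3] mov  r0, r2 -> r0=0x6b
body[4] sub  r4, r0, r3 -> r4=0xce
body[5] mov  r0, r3 -> r0=0x9d
body[6] mov  r4, r2 -> r4=0x6b
epilogue: pop r4=0x84, sp=0x95
epilogue: pop r0=0x7d, sp=0x96
prologue pushed ['r0', 'r4'] at ['0x95', '0x94']

MEM = 0x84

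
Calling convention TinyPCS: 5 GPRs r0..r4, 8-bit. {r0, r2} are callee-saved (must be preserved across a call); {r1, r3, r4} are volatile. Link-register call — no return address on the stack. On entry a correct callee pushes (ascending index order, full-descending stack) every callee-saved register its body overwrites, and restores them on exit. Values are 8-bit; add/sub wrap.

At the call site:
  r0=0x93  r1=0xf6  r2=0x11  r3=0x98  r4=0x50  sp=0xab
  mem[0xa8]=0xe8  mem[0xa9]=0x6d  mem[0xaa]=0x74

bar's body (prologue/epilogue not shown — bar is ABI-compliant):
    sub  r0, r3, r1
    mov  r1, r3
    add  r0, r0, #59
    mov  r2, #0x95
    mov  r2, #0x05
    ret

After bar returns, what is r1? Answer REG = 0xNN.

REG = 0x98

prologue: push r0 -> mem[0xaa]=0x93, sp=0xaa
prologue: push r2 -> mem[0xa9]=0x11, sp=0xa9
body[0] sub  r0, r3, r1 -> r0=0xa2
body[1] mov  r1, r3 -> r1=0x98
body[2] add  r0, r0, #59 -> r0=0xdd
body[3] mov  r2, #0x95 -> r2=0x95
body[4] mov  r2, #0x05 -> r2=0x05
epilogue: pop r2=0x11, sp=0xaa
epilogue: pop r0=0x93, sp=0xab
r1 is caller-saved -> body value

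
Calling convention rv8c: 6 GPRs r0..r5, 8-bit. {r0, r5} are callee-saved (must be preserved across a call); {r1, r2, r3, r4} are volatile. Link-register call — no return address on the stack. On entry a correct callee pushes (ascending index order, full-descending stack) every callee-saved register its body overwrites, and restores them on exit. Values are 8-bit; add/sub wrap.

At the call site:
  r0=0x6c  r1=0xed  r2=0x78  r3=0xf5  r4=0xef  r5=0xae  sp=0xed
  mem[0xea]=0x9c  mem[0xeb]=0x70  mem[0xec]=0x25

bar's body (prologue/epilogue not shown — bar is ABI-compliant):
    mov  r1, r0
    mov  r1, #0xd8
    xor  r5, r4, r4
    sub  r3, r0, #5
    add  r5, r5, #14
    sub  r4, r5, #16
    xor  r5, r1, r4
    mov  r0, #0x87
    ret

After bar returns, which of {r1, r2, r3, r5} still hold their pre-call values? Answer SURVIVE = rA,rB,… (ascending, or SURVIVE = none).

prologue: push r0 -> mem[0xec]=0x6c, sp=0xec
prologue: push r5 -> mem[0xeb]=0xae, sp=0xeb
body[0] mov  r1, r0 -> r1=0x6c
body[1] mov  r1, #0xd8 -> r1=0xd8
body[2] xor  r5, r4, r4 -> r5=0x00
body[3] sub  r3, r0, #5 -> r3=0x67
body[4] add  r5, r5, #14 -> r5=0x0e
body[5] sub  r4, r5, #16 -> r4=0xfe
body[6] xor  r5, r1, r4 -> r5=0x26
body[7] mov  r0, #0x87 -> r0=0x87
epilogue: pop r5=0xae, sp=0xec
epilogue: pop r0=0x6c, sp=0xed
r1: caller-saved, written=True
r2: caller-saved, written=False
r3: caller-saved, written=True
r5: callee-saved, written=True

SURVIVE = r2,r5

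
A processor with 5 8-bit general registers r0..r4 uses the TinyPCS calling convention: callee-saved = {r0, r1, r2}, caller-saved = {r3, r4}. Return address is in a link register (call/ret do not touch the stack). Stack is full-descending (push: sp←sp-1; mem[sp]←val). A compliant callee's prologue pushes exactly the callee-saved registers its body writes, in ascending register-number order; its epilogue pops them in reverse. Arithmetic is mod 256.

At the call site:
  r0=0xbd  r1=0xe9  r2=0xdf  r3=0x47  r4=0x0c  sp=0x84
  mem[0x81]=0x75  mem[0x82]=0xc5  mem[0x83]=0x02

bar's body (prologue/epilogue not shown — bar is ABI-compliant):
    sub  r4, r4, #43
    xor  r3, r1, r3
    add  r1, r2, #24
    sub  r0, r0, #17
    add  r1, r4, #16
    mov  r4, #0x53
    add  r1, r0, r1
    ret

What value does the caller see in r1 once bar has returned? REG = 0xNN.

prologue: push r0 → mem[0x83]=0xbd, sp=0x83
prologue: push r1 → mem[0x82]=0xe9, sp=0x82
body[0] sub  r4, r4, #43 → r4=0xe1
body[1] xor  r3, r1, r3 → r3=0xae
body[2] add  r1, r2, #24 → r1=0xf7
body[3] sub  r0, r0, #17 → r0=0xac
body[4] add  r1, r4, #16 → r1=0xf1
body[5] mov  r4, #0x53 → r4=0x53
body[6] add  r1, r0, r1 → r1=0x9d
epilogue: pop r1=0xe9, sp=0x83
epilogue: pop r0=0xbd, sp=0x84
r1 is callee-saved → restored

REG = 0xe9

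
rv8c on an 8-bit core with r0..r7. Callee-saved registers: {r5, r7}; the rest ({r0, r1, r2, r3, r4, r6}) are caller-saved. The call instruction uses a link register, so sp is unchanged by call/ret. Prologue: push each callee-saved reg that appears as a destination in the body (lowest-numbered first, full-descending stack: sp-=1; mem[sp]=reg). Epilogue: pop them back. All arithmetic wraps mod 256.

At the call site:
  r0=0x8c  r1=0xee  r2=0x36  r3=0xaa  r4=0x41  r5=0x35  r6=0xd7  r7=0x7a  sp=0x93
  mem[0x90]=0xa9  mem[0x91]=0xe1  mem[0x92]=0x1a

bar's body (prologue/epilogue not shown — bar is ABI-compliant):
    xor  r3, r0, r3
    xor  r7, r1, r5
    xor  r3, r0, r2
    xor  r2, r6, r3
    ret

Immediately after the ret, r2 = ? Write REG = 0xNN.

REG = 0x6d

prologue: push r7 -> mem[0x92]=0x7a, sp=0x92
body[0] xor  r3, r0, r3 -> r3=0x26
body[1] xor  r7, r1, r5 -> r7=0xdb
body[2] xor  r3, r0, r2 -> r3=0xba
body[3] xor  r2, r6, r3 -> r2=0x6d
epilogue: pop r7=0x7a, sp=0x93
r2 is caller-saved -> body value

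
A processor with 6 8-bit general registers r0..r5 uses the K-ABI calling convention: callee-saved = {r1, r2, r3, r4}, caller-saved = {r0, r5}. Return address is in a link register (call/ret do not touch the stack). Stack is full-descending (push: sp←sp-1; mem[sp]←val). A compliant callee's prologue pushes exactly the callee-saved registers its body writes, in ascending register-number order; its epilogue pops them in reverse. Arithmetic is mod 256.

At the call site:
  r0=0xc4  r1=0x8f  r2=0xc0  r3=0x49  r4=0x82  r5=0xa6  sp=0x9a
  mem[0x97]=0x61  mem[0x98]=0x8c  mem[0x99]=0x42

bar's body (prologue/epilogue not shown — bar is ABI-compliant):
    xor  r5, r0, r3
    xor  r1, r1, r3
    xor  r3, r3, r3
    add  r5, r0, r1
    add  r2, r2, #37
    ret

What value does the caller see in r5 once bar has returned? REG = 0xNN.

prologue: push r1 -> mem[0x99]=0x8f, sp=0x99
prologue: push r2 -> mem[0x98]=0xc0, sp=0x98
prologue: push r3 -> mem[0x97]=0x49, sp=0x97
body[0] xor  r5, r0, r3 -> r5=0x8d
body[1] xor  r1, r1, r3 -> r1=0xc6
body[2] xor  r3, r3, r3 -> r3=0x00
body[3] add  r5, r0, r1 -> r5=0x8a
body[4] add  r2, r2, #37 -> r2=0xe5
epilogue: pop r3=0x49, sp=0x98
epilogue: pop r2=0xc0, sp=0x99
epilogue: pop r1=0x8f, sp=0x9a
r5 is caller-saved -> body value

REG = 0x8a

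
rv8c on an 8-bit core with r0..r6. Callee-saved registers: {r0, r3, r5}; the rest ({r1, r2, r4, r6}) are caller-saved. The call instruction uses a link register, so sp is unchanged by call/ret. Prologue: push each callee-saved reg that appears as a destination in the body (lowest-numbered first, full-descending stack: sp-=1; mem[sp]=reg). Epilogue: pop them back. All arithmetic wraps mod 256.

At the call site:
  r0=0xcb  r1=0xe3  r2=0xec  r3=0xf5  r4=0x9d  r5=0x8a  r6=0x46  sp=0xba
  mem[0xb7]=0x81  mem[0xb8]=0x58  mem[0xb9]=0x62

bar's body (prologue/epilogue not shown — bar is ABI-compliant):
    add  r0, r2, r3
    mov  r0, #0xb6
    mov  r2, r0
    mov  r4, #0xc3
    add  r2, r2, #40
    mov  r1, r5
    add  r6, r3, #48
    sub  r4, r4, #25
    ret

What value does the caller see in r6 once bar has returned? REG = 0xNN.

prologue: push r0 → mem[0xb9]=0xcb, sp=0xb9
body[0] add  r0, r2, r3 → r0=0xe1
body[1] mov  r0, #0xb6 → r0=0xb6
body[2] mov  r2, r0 → r2=0xb6
body[3] mov  r4, #0xc3 → r4=0xc3
body[4] add  r2, r2, #40 → r2=0xde
body[5] mov  r1, r5 → r1=0x8a
body[6] add  r6, r3, #48 → r6=0x25
body[7] sub  r4, r4, #25 → r4=0xaa
epilogue: pop r0=0xcb, sp=0xba
r6 is caller-saved → body value

REG = 0x25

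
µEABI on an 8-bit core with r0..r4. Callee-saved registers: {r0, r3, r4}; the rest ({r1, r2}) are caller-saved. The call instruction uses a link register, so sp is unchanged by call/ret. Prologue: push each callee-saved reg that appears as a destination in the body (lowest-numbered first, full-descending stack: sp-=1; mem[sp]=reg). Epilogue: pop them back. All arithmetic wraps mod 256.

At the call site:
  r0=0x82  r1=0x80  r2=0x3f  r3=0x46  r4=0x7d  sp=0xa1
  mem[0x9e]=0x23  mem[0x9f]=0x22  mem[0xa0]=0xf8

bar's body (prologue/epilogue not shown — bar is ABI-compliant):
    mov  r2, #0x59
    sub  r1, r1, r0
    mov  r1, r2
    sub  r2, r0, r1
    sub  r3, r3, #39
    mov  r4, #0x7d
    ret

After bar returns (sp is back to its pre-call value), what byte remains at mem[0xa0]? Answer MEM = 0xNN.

MEM = 0x46

prologue: push r3 → mem[0xa0]=0x46, sp=0xa0
prologue: push r4 → mem[0x9f]=0x7d, sp=0x9f
body[0] mov  r2, #0x59 → r2=0x59
body[1] sub  r1, r1, r0 → r1=0xfe
body[2] mov  r1, r2 → r1=0x59
body[3] sub  r2, r0, r1 → r2=0x29
body[4] sub  r3, r3, #39 → r3=0x1f
body[5] mov  r4, #0x7d → r4=0x7d
epilogue: pop r4=0x7d, sp=0xa0
epilogue: pop r3=0x46, sp=0xa1
prologue pushed ['r3', 'r4'] at ['0xa0', '0x9f']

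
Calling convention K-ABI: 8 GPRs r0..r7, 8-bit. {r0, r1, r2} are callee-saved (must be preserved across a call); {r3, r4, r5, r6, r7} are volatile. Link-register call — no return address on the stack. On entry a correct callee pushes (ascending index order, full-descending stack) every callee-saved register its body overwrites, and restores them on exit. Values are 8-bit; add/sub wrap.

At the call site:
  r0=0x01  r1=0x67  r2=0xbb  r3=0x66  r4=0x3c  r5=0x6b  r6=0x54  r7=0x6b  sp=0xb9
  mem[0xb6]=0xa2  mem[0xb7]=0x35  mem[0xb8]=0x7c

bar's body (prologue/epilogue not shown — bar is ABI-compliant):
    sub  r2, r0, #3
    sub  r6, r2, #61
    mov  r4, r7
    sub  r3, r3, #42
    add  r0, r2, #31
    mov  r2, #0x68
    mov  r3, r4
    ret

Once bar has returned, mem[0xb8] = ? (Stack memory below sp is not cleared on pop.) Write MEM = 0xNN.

MEM = 0x01

prologue: push r0 → mem[0xb8]=0x01, sp=0xb8
prologue: push r2 → mem[0xb7]=0xbb, sp=0xb7
body[0] sub  r2, r0, #3 → r2=0xfe
body[1] sub  r6, r2, #61 → r6=0xc1
body[2] mov  r4, r7 → r4=0x6b
body[3] sub  r3, r3, #42 → r3=0x3c
body[4] add  r0, r2, #31 → r0=0x1d
body[5] mov  r2, #0x68 → r2=0x68
body[6] mov  r3, r4 → r3=0x6b
epilogue: pop r2=0xbb, sp=0xb8
epilogue: pop r0=0x01, sp=0xb9
prologue pushed ['r0', 'r2'] at ['0xb8', '0xb7']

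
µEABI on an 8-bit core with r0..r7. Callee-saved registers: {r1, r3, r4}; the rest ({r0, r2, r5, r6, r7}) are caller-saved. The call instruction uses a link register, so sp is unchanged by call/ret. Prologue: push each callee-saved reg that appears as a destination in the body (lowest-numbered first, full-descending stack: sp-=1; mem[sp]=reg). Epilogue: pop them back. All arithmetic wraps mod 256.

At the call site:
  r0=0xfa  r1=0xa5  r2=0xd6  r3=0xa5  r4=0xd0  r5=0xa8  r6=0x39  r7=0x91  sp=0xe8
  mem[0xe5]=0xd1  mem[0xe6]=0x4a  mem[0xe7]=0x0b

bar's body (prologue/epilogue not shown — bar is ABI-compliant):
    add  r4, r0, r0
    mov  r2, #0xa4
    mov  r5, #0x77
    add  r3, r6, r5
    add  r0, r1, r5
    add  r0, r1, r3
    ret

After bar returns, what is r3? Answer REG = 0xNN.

REG = 0xa5

prologue: push r3 → mem[0xe7]=0xa5, sp=0xe7
prologue: push r4 → mem[0xe6]=0xd0, sp=0xe6
body[0] add  r4, r0, r0 → r4=0xf4
body[1] mov  r2, #0xa4 → r2=0xa4
body[2] mov  r5, #0x77 → r5=0x77
body[3] add  r3, r6, r5 → r3=0xb0
body[4] add  r0, r1, r5 → r0=0x1c
body[5] add  r0, r1, r3 → r0=0x55
epilogue: pop r4=0xd0, sp=0xe7
epilogue: pop r3=0xa5, sp=0xe8
r3 is callee-saved → restored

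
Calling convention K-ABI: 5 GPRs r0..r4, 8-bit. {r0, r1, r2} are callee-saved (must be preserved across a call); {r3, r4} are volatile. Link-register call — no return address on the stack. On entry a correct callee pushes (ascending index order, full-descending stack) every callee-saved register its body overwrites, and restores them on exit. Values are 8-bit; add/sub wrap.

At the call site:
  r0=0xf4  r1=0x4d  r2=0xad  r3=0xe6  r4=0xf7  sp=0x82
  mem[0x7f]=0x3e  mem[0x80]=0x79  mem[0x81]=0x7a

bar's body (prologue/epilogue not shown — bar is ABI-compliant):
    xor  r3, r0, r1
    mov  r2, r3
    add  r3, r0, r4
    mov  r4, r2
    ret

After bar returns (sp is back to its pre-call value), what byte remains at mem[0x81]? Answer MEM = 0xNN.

MEM = 0xad

prologue: push r2 → mem[0x81]=0xad, sp=0x81
body[0] xor  r3, r0, r1 → r3=0xb9
body[1] mov  r2, r3 → r2=0xb9
body[2] add  r3, r0, r4 → r3=0xeb
body[3] mov  r4, r2 → r4=0xb9
epilogue: pop r2=0xad, sp=0x82
prologue pushed ['r2'] at ['0x81']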